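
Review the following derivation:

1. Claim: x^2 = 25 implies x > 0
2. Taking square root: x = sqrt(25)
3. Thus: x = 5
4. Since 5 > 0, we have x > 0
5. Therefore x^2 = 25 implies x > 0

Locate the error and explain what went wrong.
Step 2: Taking square root: x = sqrt(25)

Step 2 takes the square root and assumes the positive root only. The equation x^2 = 25 actually has two solutions: x = 5 and x = -5. The proof silently assumes x > 0 without justification, then uses this assumption to conclude x > 0, which is circular. The counterexample x = -5 shows the claim is false.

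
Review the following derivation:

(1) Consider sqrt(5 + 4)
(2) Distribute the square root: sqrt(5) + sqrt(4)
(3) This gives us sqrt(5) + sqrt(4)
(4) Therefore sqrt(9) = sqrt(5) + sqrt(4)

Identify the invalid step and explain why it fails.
Step 2: Distribute the square root: sqrt(5) + sqrt(4)

Step 2 incorrectly 'distributes' the square root over addition. The square root function does not distribute: sqrt(a + b) ≠ sqrt(a) + sqrt(b). In fact, sqrt(5 + 4) = sqrt(9) ≈ 3.0000, while sqrt(5) + sqrt(4) ≈ 4.2361.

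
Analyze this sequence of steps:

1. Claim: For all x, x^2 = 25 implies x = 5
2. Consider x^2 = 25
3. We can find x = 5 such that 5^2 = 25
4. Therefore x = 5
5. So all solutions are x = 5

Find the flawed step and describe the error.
Step 4: Therefore x = 5

Step 4 incorrectly concludes that x = 5 is the only solution. The proof shows that x = 5 is A solution (existence), but does not show it is the ONLY solution (uniqueness). In fact, x = -5 is also a solution since (-5)^2 = 25. Finding one solution doesn't prove there are no others.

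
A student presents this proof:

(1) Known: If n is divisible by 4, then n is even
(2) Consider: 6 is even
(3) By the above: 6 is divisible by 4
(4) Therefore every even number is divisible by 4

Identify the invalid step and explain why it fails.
Step 3: By the above: 6 is divisible by 4

Step 3 commits the fallacy of affirming the consequent. The known fact 'divisible by 4 → even' does NOT imply 'even → divisible by 4'. That would be the converse, which is false. For example, 6 is even but 6 ÷ 4 = 1.50, which is not an integer.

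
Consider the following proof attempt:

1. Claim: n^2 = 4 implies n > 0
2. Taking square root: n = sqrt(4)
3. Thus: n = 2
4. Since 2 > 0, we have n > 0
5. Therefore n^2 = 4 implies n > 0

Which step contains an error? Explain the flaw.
Step 2: Taking square root: n = sqrt(4)

Step 2 takes the square root and assumes the positive root only. The equation n^2 = 4 actually has two solutions: n = 2 and n = -2. The proof silently assumes n > 0 without justification, then uses this assumption to conclude n > 0, which is circular. The counterexample n = -2 shows the claim is false.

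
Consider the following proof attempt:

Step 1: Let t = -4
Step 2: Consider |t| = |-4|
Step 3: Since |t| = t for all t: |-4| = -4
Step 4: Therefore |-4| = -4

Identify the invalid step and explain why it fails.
Step 3: Since |t| = t for all t: |-4| = -4

Step 3 incorrectly states that |t| = t for all t. The correct definition is |t| = t when t >= 0, and |t| = -t when t < 0. Since -4 < 0, we have |-4| = -(-4) = 4, not -4.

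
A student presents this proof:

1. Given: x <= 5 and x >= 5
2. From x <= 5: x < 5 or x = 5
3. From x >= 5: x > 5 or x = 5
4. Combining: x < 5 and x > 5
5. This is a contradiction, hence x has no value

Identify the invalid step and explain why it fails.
Step 4: Combining: x < 5 and x > 5

Step 4 incorrectly combines the conditions. From x <= 5 and x >= 5, the intersection is x = 5. The error treats the 'or' cases as 'and' requirements. The correct conclusion is that x = 5 is the unique solution, not that no solution exists.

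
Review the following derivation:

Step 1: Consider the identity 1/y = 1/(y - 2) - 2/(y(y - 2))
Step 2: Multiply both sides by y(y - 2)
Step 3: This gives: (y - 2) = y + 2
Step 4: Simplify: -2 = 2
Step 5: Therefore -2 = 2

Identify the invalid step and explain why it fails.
Step 3: This gives: (y - 2) = y + 2

Step 3 makes a sign error when clearing denominators. Multiplying -2/(y(y - 2)) by y(y - 2) gives -2, not +2. The correct result is (y - 2) = y - 2, which is trivially true, not (y - 2) = y + 2. (Step 1 is a valid identity: 1/(y - 2) - 2/(y(y - 2)) = (y - 2)/(y(y - 2)) = 1/y.)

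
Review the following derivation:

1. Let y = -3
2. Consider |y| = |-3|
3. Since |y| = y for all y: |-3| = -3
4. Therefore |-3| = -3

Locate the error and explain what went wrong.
Step 3: Since |y| = y for all y: |-3| = -3

Step 3 incorrectly states that |y| = y for all y. The correct definition is |y| = y when y >= 0, and |y| = -y when y < 0. Since -3 < 0, we have |-3| = -(-3) = 3, not -3.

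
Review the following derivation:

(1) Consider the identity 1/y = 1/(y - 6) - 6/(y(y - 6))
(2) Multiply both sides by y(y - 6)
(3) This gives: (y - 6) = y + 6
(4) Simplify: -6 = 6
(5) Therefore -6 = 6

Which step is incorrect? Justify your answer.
Step 3: This gives: (y - 6) = y + 6

Step 3 makes a sign error when clearing denominators. Multiplying -6/(y(y - 6)) by y(y - 6) gives -6, not +6. The correct result is (y - 6) = y - 6, which is trivially true, not (y - 6) = y + 6. (Step 1 is a valid identity: 1/(y - 6) - 6/(y(y - 6)) = (y - 6)/(y(y - 6)) = 1/y.)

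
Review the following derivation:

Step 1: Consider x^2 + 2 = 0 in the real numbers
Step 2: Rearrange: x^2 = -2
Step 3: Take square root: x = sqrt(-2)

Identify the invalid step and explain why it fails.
Step 3: Take square root: x = sqrt(-2)

Step 3 takes the square root of -2, which is negative. In the real number system, the square root of a negative number is undefined. The equation x^2 + 2 = 0 has no real solutions. Square roots of negative numbers only exist in the complex numbers.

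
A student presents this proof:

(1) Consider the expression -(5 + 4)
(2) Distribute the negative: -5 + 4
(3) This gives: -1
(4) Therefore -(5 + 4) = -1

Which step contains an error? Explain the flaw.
Step 2: Distribute the negative: -5 + 4

Step 2 incorrectly distributes the negative sign. The correct distribution is -(5 + 4) = -5 - 4 = -9. The negative must be applied to both terms, not just the first. The error treats -(5 + 4) as -5 + 4, which equals -1 instead of -9.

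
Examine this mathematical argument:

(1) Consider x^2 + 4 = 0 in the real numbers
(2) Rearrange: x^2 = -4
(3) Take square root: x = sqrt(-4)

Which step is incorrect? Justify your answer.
Step 3: Take square root: x = sqrt(-4)

Step 3 takes the square root of -4, which is negative. In the real number system, the square root of a negative number is undefined. The equation x^2 + 4 = 0 has no real solutions. Square roots of negative numbers only exist in the complex numbers.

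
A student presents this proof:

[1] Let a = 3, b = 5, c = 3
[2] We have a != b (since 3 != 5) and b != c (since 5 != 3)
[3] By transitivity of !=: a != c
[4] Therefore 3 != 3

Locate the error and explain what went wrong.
Step 3: By transitivity of !=: a != c

Step 3 incorrectly applies transitivity to the '!=' relation. Transitivity states: if a R b and b R c, then a R c. However, '!=' is not transitive. Counterexample: 3 != 5 and 5 != 3, but 3 = 3 (both equal 3). Transitivity holds for relations like <, <=, =, but not for !=.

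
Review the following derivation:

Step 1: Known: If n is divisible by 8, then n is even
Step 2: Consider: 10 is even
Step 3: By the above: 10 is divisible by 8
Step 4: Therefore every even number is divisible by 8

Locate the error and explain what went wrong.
Step 3: By the above: 10 is divisible by 8

Step 3 commits the fallacy of affirming the consequent. The known fact 'divisible by 8 → even' does NOT imply 'even → divisible by 8'. That would be the converse, which is false. For example, 10 is even but 10 ÷ 8 = 1.25, which is not an integer.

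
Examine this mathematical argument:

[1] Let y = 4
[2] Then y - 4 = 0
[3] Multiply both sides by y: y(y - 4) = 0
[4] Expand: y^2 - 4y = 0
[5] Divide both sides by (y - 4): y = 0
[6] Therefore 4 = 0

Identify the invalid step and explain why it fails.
Step 5: Divide both sides by (y - 4): y = 0

Step 5 divides both sides by (y - 4). However, since y = 4, we have (y - 4) = 0. Division by zero is undefined, making this step invalid.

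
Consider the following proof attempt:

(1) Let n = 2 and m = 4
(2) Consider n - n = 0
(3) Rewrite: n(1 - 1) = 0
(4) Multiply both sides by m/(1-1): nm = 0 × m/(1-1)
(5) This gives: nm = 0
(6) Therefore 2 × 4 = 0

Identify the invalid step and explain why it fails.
Step 4: Multiply both sides by m/(1-1): nm = 0 × m/(1-1)

Step 4 multiplies both sides by m/(1-1). However, 1-1 = 0, so this is multiplication by m/0, which is undefined. We cannot multiply by an undefined expression.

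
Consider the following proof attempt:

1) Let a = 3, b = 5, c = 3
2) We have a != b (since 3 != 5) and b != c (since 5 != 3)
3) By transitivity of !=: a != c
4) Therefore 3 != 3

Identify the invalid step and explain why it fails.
Step 3: By transitivity of !=: a != c

Step 3 incorrectly applies transitivity to the '!=' relation. Transitivity states: if a R b and b R c, then a R c. However, '!=' is not transitive. Counterexample: 3 != 5 and 5 != 3, but 3 = 3 (both equal 3). Transitivity holds for relations like <, <=, =, but not for !=.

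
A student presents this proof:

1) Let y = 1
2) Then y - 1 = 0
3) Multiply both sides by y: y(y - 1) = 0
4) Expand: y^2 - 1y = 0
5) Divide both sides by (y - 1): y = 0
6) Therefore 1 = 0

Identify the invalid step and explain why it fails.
Step 5: Divide both sides by (y - 1): y = 0

Step 5 divides both sides by (y - 1). However, since y = 1, we have (y - 1) = 0. Division by zero is undefined, making this step invalid.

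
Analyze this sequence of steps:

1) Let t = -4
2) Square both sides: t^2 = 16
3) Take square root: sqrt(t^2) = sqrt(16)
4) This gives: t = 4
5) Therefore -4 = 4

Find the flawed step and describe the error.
Step 4: This gives: t = 4

Step 4 incorrectly states that sqrt(t^2) = t. The correct identity is sqrt(t^2) = |t|. Since t = -4 < 0, we have sqrt(t^2) = |-4| = 4, not t = -4.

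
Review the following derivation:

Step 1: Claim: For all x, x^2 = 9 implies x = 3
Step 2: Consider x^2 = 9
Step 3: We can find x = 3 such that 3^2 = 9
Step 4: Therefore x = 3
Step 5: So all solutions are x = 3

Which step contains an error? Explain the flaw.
Step 4: Therefore x = 3

Step 4 incorrectly concludes that x = 3 is the only solution. The proof shows that x = 3 is A solution (existence), but does not show it is the ONLY solution (uniqueness). In fact, x = -3 is also a solution since (-3)^2 = 9. Finding one solution doesn't prove there are no others.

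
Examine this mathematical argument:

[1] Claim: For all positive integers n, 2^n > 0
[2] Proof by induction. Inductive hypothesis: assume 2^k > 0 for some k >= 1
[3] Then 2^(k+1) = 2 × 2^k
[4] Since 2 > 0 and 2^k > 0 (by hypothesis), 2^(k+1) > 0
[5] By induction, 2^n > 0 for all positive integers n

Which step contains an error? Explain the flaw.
Step 5: By induction, 2^n > 0 for all positive integers n

Step 5 concludes the proof by induction, but no base case was ever established. A valid induction proof requires: (1) a base case proving 2^1 > 0, and (2) an inductive step showing IF 2^k > 0 THEN 2^(k+1) > 0. Steps 2-4 correctly establish the inductive step, but without the base case the conclusion in step 5 does not follow.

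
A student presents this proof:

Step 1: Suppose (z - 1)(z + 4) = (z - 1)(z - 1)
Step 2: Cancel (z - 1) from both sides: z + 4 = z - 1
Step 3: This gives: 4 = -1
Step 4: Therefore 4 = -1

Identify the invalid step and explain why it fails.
Step 2: Cancel (z - 1) from both sides: z + 4 = z - 1

Step 2 cancels (z - 1) from both sides. This is only valid if (z - 1) ≠ 0, i.e., z ≠ 1. When z = 1, both sides equal zero regardless of the other factors. The correct approach requires considering z = 1 as a separate case.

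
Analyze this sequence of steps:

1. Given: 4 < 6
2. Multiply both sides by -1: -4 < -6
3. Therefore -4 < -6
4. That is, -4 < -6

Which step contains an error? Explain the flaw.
Step 2: Multiply both sides by -1: -4 < -6

Step 2 multiplies both sides by -1 but fails to reverse the inequality sign. When multiplying (or dividing) an inequality by a negative number, the direction must be reversed. Since 4 < 6, we should get -4 > -6, i.e., -4 > -6.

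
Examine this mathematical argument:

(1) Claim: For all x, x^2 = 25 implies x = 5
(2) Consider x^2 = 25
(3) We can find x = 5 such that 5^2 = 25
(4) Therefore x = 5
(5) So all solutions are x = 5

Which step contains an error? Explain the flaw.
Step 4: Therefore x = 5

Step 4 incorrectly concludes that x = 5 is the only solution. The proof shows that x = 5 is A solution (existence), but does not show it is the ONLY solution (uniqueness). In fact, x = -5 is also a solution since (-5)^2 = 25. Finding one solution doesn't prove there are no others.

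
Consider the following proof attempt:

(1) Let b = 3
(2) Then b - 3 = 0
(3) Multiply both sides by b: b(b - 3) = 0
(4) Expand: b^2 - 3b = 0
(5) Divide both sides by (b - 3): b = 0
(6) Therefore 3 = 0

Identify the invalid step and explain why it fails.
Step 5: Divide both sides by (b - 3): b = 0

Step 5 divides both sides by (b - 3). However, since b = 3, we have (b - 3) = 0. Division by zero is undefined, making this step invalid.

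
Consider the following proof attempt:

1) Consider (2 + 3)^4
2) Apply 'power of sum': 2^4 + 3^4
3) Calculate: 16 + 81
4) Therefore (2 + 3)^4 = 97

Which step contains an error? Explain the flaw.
Step 2: Apply 'power of sum': 2^4 + 3^4

Step 2 incorrectly applies a non-existent rule '(a+b)^n = a^n + b^n'. This is false in general. The correct expansion uses the binomial theorem. The actual value is (2 + 3)^4 = 5^4 = 625, not 97.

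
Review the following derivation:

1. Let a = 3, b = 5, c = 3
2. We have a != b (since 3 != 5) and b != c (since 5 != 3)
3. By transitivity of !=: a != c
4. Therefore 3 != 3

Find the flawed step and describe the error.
Step 3: By transitivity of !=: a != c

Step 3 incorrectly applies transitivity to the '!=' relation. Transitivity states: if a R b and b R c, then a R c. However, '!=' is not transitive. Counterexample: 3 != 5 and 5 != 3, but 3 = 3 (both equal 3). Transitivity holds for relations like <, <=, =, but not for !=.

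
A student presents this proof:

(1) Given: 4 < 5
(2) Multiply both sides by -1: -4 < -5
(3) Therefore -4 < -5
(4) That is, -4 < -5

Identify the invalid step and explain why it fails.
Step 2: Multiply both sides by -1: -4 < -5

Step 2 multiplies both sides by -1 but fails to reverse the inequality sign. When multiplying (or dividing) an inequality by a negative number, the direction must be reversed. Since 4 < 5, we should get -4 > -5, i.e., -4 > -5.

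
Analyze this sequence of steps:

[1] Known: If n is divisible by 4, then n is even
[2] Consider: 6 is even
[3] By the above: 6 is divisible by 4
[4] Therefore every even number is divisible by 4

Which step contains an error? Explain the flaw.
Step 3: By the above: 6 is divisible by 4

Step 3 commits the fallacy of affirming the consequent. The known fact 'divisible by 4 → even' does NOT imply 'even → divisible by 4'. That would be the converse, which is false. For example, 6 is even but 6 ÷ 4 = 1.50, which is not an integer.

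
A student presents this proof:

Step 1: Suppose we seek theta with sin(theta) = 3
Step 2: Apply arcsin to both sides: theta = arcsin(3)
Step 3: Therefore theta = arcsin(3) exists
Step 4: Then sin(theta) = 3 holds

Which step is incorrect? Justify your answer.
Step 2: Apply arcsin to both sides: theta = arcsin(3)

Step 2 applies arcsin to 3. However, arcsin(x) is only defined for x in [-1, 1] because sin(theta) can only produce values in that range. Since |3| > 1, arcsin(3) is undefined. There is no angle whose sine equals 3.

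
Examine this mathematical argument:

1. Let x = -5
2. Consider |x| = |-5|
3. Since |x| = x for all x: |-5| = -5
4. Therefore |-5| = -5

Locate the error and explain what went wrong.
Step 3: Since |x| = x for all x: |-5| = -5

Step 3 incorrectly states that |x| = x for all x. The correct definition is |x| = x when x >= 0, and |x| = -x when x < 0. Since -5 < 0, we have |-5| = -(-5) = 5, not -5.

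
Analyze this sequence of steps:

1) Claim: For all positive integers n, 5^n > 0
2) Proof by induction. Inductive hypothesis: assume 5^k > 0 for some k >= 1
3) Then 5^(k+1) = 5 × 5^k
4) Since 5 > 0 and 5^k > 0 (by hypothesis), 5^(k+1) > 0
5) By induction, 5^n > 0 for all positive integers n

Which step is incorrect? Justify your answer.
Step 5: By induction, 5^n > 0 for all positive integers n

Step 5 concludes the proof by induction, but no base case was ever established. A valid induction proof requires: (1) a base case proving 5^1 > 0, and (2) an inductive step showing IF 5^k > 0 THEN 5^(k+1) > 0. Steps 2-4 correctly establish the inductive step, but without the base case the conclusion in step 5 does not follow.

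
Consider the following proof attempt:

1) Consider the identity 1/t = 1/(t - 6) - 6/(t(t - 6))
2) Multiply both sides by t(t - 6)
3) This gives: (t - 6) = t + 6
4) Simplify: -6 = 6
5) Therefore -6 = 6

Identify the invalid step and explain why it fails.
Step 3: This gives: (t - 6) = t + 6

Step 3 makes a sign error when clearing denominators. Multiplying -6/(t(t - 6)) by t(t - 6) gives -6, not +6. The correct result is (t - 6) = t - 6, which is trivially true, not (t - 6) = t + 6. (Step 1 is a valid identity: 1/(t - 6) - 6/(t(t - 6)) = (t - 6)/(t(t - 6)) = 1/t.)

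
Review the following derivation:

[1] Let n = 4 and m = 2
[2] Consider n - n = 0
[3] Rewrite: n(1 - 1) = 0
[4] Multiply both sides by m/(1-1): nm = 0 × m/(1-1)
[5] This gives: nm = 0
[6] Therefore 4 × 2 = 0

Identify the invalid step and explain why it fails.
Step 4: Multiply both sides by m/(1-1): nm = 0 × m/(1-1)

Step 4 multiplies both sides by m/(1-1). However, 1-1 = 0, so this is multiplication by m/0, which is undefined. We cannot multiply by an undefined expression.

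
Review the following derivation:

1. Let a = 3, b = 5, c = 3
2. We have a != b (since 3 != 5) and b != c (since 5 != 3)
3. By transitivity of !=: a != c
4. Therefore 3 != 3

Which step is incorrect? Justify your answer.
Step 3: By transitivity of !=: a != c

Step 3 incorrectly applies transitivity to the '!=' relation. Transitivity states: if a R b and b R c, then a R c. However, '!=' is not transitive. Counterexample: 3 != 5 and 5 != 3, but 3 = 3 (both equal 3). Transitivity holds for relations like <, <=, =, but not for !=.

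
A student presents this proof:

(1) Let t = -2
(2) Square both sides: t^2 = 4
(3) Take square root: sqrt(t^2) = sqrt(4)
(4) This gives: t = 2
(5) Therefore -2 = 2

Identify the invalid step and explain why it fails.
Step 4: This gives: t = 2

Step 4 incorrectly states that sqrt(t^2) = t. The correct identity is sqrt(t^2) = |t|. Since t = -2 < 0, we have sqrt(t^2) = |-2| = 2, not t = -2.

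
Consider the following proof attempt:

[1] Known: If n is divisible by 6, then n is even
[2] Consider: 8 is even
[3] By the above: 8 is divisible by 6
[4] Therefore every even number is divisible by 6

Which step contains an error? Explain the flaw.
Step 3: By the above: 8 is divisible by 6

Step 3 commits the fallacy of affirming the consequent. The known fact 'divisible by 6 → even' does NOT imply 'even → divisible by 6'. That would be the converse, which is false. For example, 8 is even but 8 ÷ 6 = 1.33, which is not an integer.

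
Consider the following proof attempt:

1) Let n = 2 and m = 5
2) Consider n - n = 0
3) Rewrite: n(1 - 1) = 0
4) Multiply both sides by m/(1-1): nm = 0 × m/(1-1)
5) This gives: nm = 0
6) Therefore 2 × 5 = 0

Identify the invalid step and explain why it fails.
Step 4: Multiply both sides by m/(1-1): nm = 0 × m/(1-1)

Step 4 multiplies both sides by m/(1-1). However, 1-1 = 0, so this is multiplication by m/0, which is undefined. We cannot multiply by an undefined expression.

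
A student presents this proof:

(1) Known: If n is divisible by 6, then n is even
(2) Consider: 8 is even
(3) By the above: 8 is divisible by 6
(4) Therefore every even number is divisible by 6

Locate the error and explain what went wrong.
Step 3: By the above: 8 is divisible by 6

Step 3 commits the fallacy of affirming the consequent. The known fact 'divisible by 6 → even' does NOT imply 'even → divisible by 6'. That would be the converse, which is false. For example, 8 is even but 8 ÷ 6 = 1.33, which is not an integer.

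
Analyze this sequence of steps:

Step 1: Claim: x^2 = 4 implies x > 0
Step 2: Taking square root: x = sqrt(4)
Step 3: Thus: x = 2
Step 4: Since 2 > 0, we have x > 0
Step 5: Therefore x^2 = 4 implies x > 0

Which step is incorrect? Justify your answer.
Step 2: Taking square root: x = sqrt(4)

Step 2 takes the square root and assumes the positive root only. The equation x^2 = 4 actually has two solutions: x = 2 and x = -2. The proof silently assumes x > 0 without justification, then uses this assumption to conclude x > 0, which is circular. The counterexample x = -2 shows the claim is false.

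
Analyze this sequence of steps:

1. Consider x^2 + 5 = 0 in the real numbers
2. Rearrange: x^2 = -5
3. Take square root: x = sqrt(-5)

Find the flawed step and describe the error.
Step 3: Take square root: x = sqrt(-5)

Step 3 takes the square root of -5, which is negative. In the real number system, the square root of a negative number is undefined. The equation x^2 + 5 = 0 has no real solutions. Square roots of negative numbers only exist in the complex numbers.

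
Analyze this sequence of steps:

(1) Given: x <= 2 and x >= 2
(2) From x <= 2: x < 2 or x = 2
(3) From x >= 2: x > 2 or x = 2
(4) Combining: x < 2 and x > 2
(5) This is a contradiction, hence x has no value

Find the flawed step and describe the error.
Step 4: Combining: x < 2 and x > 2

Step 4 incorrectly combines the conditions. From x <= 2 and x >= 2, the intersection is x = 2. The error treats the 'or' cases as 'and' requirements. The correct conclusion is that x = 2 is the unique solution, not that no solution exists.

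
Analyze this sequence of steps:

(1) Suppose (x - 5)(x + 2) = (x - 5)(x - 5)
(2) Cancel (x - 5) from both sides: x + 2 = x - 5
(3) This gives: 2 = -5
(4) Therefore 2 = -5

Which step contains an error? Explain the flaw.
Step 2: Cancel (x - 5) from both sides: x + 2 = x - 5

Step 2 cancels (x - 5) from both sides. This is only valid if (x - 5) ≠ 0, i.e., x ≠ 5. When x = 5, both sides equal zero regardless of the other factors. The correct approach requires considering x = 5 as a separate case.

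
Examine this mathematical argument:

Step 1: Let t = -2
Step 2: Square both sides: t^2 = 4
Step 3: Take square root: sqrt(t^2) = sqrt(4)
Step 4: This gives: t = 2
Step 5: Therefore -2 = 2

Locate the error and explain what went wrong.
Step 4: This gives: t = 2

Step 4 incorrectly states that sqrt(t^2) = t. The correct identity is sqrt(t^2) = |t|. Since t = -2 < 0, we have sqrt(t^2) = |-2| = 2, not t = -2.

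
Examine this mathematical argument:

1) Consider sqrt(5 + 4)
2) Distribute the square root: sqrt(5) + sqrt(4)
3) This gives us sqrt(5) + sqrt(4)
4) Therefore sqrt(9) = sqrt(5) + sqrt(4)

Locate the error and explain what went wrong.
Step 2: Distribute the square root: sqrt(5) + sqrt(4)

Step 2 incorrectly 'distributes' the square root over addition. The square root function does not distribute: sqrt(a + b) ≠ sqrt(a) + sqrt(b). In fact, sqrt(5 + 4) = sqrt(9) ≈ 3.0000, while sqrt(5) + sqrt(4) ≈ 4.2361.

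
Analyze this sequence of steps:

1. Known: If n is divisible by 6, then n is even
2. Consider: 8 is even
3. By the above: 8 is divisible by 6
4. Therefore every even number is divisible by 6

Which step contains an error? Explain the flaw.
Step 3: By the above: 8 is divisible by 6

Step 3 commits the fallacy of affirming the consequent. The known fact 'divisible by 6 → even' does NOT imply 'even → divisible by 6'. That would be the converse, which is false. For example, 8 is even but 8 ÷ 6 = 1.33, which is not an integer.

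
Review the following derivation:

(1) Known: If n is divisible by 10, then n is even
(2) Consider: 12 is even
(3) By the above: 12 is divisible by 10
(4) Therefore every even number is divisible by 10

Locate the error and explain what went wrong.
Step 3: By the above: 12 is divisible by 10

Step 3 commits the fallacy of affirming the consequent. The known fact 'divisible by 10 → even' does NOT imply 'even → divisible by 10'. That would be the converse, which is false. For example, 12 is even but 12 ÷ 10 = 1.20, which is not an integer.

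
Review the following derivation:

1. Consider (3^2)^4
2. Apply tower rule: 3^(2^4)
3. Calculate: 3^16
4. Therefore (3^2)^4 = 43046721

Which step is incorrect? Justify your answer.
Step 2: Apply tower rule: 3^(2^4)

Step 2 incorrectly states that (a^b)^c = a^(b^c). The correct rule is (a^b)^c = a^(b×c). The actual value is (3^2)^4 = 3^8 = 6561, not 3^16 = 43046721.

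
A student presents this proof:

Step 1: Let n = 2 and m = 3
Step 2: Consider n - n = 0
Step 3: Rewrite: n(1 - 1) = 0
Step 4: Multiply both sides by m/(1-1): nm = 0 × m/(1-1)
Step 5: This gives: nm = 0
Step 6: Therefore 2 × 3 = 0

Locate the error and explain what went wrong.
Step 4: Multiply both sides by m/(1-1): nm = 0 × m/(1-1)

Step 4 multiplies both sides by m/(1-1). However, 1-1 = 0, so this is multiplication by m/0, which is undefined. We cannot multiply by an undefined expression.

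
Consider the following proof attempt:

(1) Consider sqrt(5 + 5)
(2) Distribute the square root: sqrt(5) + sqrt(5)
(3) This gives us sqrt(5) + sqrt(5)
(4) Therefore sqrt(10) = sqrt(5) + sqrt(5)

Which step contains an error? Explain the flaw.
Step 2: Distribute the square root: sqrt(5) + sqrt(5)

Step 2 incorrectly 'distributes' the square root over addition. The square root function does not distribute: sqrt(a + b) ≠ sqrt(a) + sqrt(b). In fact, sqrt(5 + 5) = sqrt(10) ≈ 3.1623, while sqrt(5) + sqrt(5) ≈ 4.4721.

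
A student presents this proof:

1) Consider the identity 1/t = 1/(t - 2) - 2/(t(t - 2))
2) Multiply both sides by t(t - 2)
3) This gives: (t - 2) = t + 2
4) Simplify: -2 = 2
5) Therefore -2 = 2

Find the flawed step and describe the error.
Step 3: This gives: (t - 2) = t + 2

Step 3 makes a sign error when clearing denominators. Multiplying -2/(t(t - 2)) by t(t - 2) gives -2, not +2. The correct result is (t - 2) = t - 2, which is trivially true, not (t - 2) = t + 2. (Step 1 is a valid identity: 1/(t - 2) - 2/(t(t - 2)) = (t - 2)/(t(t - 2)) = 1/t.)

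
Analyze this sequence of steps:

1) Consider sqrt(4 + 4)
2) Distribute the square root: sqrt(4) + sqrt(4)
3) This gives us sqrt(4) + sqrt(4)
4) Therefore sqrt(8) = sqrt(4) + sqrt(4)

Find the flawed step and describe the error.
Step 2: Distribute the square root: sqrt(4) + sqrt(4)

Step 2 incorrectly 'distributes' the square root over addition. The square root function does not distribute: sqrt(a + b) ≠ sqrt(a) + sqrt(b). In fact, sqrt(4 + 4) = sqrt(8) ≈ 2.8284, while sqrt(4) + sqrt(4) ≈ 4.0000.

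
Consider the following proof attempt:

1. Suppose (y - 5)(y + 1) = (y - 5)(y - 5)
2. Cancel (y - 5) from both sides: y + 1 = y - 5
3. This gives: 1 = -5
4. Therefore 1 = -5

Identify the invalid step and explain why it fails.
Step 2: Cancel (y - 5) from both sides: y + 1 = y - 5

Step 2 cancels (y - 5) from both sides. This is only valid if (y - 5) ≠ 0, i.e., y ≠ 5. When y = 5, both sides equal zero regardless of the other factors. The correct approach requires considering y = 5 as a separate case.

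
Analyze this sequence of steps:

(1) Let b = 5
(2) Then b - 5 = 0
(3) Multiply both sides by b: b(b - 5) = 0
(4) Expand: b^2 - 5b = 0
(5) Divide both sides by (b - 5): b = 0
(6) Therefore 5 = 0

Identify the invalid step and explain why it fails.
Step 5: Divide both sides by (b - 5): b = 0

Step 5 divides both sides by (b - 5). However, since b = 5, we have (b - 5) = 0. Division by zero is undefined, making this step invalid.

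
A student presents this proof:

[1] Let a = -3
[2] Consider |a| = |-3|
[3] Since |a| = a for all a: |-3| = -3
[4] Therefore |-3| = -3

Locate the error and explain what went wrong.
Step 3: Since |a| = a for all a: |-3| = -3

Step 3 incorrectly states that |a| = a for all a. The correct definition is |a| = a when a >= 0, and |a| = -a when a < 0. Since -3 < 0, we have |-3| = -(-3) = 3, not -3.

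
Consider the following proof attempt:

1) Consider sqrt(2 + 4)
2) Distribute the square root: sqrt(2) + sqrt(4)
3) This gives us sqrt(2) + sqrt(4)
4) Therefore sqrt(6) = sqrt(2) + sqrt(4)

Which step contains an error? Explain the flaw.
Step 2: Distribute the square root: sqrt(2) + sqrt(4)

Step 2 incorrectly 'distributes' the square root over addition. The square root function does not distribute: sqrt(a + b) ≠ sqrt(a) + sqrt(b). In fact, sqrt(2 + 4) = sqrt(6) ≈ 2.4495, while sqrt(2) + sqrt(4) ≈ 3.4142.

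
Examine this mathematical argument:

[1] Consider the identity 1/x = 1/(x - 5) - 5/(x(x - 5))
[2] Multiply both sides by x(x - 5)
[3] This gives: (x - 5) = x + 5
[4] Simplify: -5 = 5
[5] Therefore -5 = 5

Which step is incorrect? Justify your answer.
Step 3: This gives: (x - 5) = x + 5

Step 3 makes a sign error when clearing denominators. Multiplying -5/(x(x - 5)) by x(x - 5) gives -5, not +5. The correct result is (x - 5) = x - 5, which is trivially true, not (x - 5) = x + 5. (Step 1 is a valid identity: 1/(x - 5) - 5/(x(x - 5)) = (x - 5)/(x(x - 5)) = 1/x.)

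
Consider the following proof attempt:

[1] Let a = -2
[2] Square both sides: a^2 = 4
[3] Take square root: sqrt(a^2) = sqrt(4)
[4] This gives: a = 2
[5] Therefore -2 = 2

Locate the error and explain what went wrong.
Step 4: This gives: a = 2

Step 4 incorrectly states that sqrt(a^2) = a. The correct identity is sqrt(a^2) = |a|. Since a = -2 < 0, we have sqrt(a^2) = |-2| = 2, not a = -2.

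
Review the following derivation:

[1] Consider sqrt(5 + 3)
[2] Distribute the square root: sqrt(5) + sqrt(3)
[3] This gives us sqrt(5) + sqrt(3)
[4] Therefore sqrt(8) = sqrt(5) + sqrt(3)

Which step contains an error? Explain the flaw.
Step 2: Distribute the square root: sqrt(5) + sqrt(3)

Step 2 incorrectly 'distributes' the square root over addition. The square root function does not distribute: sqrt(a + b) ≠ sqrt(a) + sqrt(b). In fact, sqrt(5 + 3) = sqrt(8) ≈ 2.8284, while sqrt(5) + sqrt(3) ≈ 3.9681.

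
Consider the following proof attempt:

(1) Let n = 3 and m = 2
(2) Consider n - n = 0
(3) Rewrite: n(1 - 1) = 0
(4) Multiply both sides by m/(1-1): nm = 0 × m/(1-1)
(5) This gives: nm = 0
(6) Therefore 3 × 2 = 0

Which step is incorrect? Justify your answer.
Step 4: Multiply both sides by m/(1-1): nm = 0 × m/(1-1)

Step 4 multiplies both sides by m/(1-1). However, 1-1 = 0, so this is multiplication by m/0, which is undefined. We cannot multiply by an undefined expression.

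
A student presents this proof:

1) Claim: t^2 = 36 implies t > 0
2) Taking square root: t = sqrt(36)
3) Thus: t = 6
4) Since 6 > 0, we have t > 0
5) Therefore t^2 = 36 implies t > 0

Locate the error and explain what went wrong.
Step 2: Taking square root: t = sqrt(36)

Step 2 takes the square root and assumes the positive root only. The equation t^2 = 36 actually has two solutions: t = 6 and t = -6. The proof silently assumes t > 0 without justification, then uses this assumption to conclude t > 0, which is circular. The counterexample t = -6 shows the claim is false.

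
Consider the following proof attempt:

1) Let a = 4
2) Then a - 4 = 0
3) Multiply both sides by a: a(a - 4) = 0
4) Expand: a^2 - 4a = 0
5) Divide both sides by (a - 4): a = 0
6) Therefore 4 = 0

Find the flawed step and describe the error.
Step 5: Divide both sides by (a - 4): a = 0

Step 5 divides both sides by (a - 4). However, since a = 4, we have (a - 4) = 0. Division by zero is undefined, making this step invalid.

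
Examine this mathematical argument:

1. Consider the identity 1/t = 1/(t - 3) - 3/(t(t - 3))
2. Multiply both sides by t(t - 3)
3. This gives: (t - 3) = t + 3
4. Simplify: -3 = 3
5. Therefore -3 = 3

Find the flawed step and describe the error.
Step 3: This gives: (t - 3) = t + 3

Step 3 makes a sign error when clearing denominators. Multiplying -3/(t(t - 3)) by t(t - 3) gives -3, not +3. The correct result is (t - 3) = t - 3, which is trivially true, not (t - 3) = t + 3. (Step 1 is a valid identity: 1/(t - 3) - 3/(t(t - 3)) = (t - 3)/(t(t - 3)) = 1/t.)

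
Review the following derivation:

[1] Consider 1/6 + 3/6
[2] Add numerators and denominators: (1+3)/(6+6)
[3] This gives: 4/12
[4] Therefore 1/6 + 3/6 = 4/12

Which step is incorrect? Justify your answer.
Step 2: Add numerators and denominators: (1+3)/(6+6)

Step 2 incorrectly adds fractions by separately adding numerators and denominators. This is wrong. The correct method requires a common denominator: 1/6 + 3/6 = (1×6 + 3×6)/(6×6) = 24/36 = 2/3. The method used gives 4/12, which is different.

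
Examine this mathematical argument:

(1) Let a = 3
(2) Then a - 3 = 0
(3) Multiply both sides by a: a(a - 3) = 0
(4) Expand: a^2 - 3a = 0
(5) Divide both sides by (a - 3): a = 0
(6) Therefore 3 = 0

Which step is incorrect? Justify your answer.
Step 5: Divide both sides by (a - 3): a = 0

Step 5 divides both sides by (a - 3). However, since a = 3, we have (a - 3) = 0. Division by zero is undefined, making this step invalid.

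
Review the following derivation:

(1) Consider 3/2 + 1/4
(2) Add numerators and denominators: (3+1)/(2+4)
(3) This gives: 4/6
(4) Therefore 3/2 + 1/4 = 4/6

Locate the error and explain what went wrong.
Step 2: Add numerators and denominators: (3+1)/(2+4)

Step 2 incorrectly adds fractions by separately adding numerators and denominators. This is wrong. The correct method requires a common denominator: 3/2 + 1/4 = (3×4 + 1×2)/(2×4) = 14/8 = 7/4. The method used gives 4/6, which is different.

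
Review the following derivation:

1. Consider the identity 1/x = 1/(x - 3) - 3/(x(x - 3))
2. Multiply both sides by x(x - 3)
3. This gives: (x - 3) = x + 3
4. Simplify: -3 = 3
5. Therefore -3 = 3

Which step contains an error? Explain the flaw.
Step 3: This gives: (x - 3) = x + 3

Step 3 makes a sign error when clearing denominators. Multiplying -3/(x(x - 3)) by x(x - 3) gives -3, not +3. The correct result is (x - 3) = x - 3, which is trivially true, not (x - 3) = x + 3. (Step 1 is a valid identity: 1/(x - 3) - 3/(x(x - 3)) = (x - 3)/(x(x - 3)) = 1/x.)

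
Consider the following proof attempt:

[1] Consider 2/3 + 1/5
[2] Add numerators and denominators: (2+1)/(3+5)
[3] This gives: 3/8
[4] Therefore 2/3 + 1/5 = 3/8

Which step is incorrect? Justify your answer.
Step 2: Add numerators and denominators: (2+1)/(3+5)

Step 2 incorrectly adds fractions by separately adding numerators and denominators. This is wrong. The correct method requires a common denominator: 2/3 + 1/5 = (2×5 + 1×3)/(3×5) = 13/15 = 13/15. The method used gives 3/8, which is different.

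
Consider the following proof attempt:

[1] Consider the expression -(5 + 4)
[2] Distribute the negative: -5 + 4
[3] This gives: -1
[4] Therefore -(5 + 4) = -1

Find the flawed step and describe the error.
Step 2: Distribute the negative: -5 + 4

Step 2 incorrectly distributes the negative sign. The correct distribution is -(5 + 4) = -5 - 4 = -9. The negative must be applied to both terms, not just the first. The error treats -(5 + 4) as -5 + 4, which equals -1 instead of -9.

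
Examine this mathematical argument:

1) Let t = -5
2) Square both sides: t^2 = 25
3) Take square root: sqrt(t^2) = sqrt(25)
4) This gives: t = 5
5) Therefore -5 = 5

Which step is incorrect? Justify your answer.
Step 4: This gives: t = 5

Step 4 incorrectly states that sqrt(t^2) = t. The correct identity is sqrt(t^2) = |t|. Since t = -5 < 0, we have sqrt(t^2) = |-5| = 5, not t = -5.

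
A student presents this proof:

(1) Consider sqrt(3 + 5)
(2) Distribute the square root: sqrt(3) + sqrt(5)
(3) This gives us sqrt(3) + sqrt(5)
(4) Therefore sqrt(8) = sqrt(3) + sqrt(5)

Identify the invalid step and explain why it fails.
Step 2: Distribute the square root: sqrt(3) + sqrt(5)

Step 2 incorrectly 'distributes' the square root over addition. The square root function does not distribute: sqrt(a + b) ≠ sqrt(a) + sqrt(b). In fact, sqrt(3 + 5) = sqrt(8) ≈ 2.8284, while sqrt(3) + sqrt(5) ≈ 3.9681.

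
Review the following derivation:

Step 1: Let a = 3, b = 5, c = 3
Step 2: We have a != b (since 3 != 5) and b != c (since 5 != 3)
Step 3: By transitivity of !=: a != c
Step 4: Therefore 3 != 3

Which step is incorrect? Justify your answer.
Step 3: By transitivity of !=: a != c

Step 3 incorrectly applies transitivity to the '!=' relation. Transitivity states: if a R b and b R c, then a R c. However, '!=' is not transitive. Counterexample: 3 != 5 and 5 != 3, but 3 = 3 (both equal 3). Transitivity holds for relations like <, <=, =, but not for !=.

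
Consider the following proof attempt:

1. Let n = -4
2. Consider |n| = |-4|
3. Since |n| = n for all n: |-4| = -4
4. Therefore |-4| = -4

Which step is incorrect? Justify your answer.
Step 3: Since |n| = n for all n: |-4| = -4

Step 3 incorrectly states that |n| = n for all n. The correct definition is |n| = n when n >= 0, and |n| = -n when n < 0. Since -4 < 0, we have |-4| = -(-4) = 4, not -4.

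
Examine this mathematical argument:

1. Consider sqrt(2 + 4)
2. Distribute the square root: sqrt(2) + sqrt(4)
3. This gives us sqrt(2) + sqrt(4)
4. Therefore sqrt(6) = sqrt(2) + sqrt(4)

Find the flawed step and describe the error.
Step 2: Distribute the square root: sqrt(2) + sqrt(4)

Step 2 incorrectly 'distributes' the square root over addition. The square root function does not distribute: sqrt(a + b) ≠ sqrt(a) + sqrt(b). In fact, sqrt(2 + 4) = sqrt(6) ≈ 2.4495, while sqrt(2) + sqrt(4) ≈ 3.4142.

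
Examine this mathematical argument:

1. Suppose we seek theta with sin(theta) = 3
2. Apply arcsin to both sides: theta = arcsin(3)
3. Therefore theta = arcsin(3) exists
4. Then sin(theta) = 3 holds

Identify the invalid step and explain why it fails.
Step 2: Apply arcsin to both sides: theta = arcsin(3)

Step 2 applies arcsin to 3. However, arcsin(x) is only defined for x in [-1, 1] because sin(theta) can only produce values in that range. Since |3| > 1, arcsin(3) is undefined. There is no angle whose sine equals 3.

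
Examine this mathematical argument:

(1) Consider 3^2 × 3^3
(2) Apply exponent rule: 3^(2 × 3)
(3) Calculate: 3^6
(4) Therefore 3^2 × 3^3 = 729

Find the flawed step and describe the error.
Step 2: Apply exponent rule: 3^(2 × 3)

Step 2 incorrectly states that a^b × a^c = a^(b×c). The correct rule is a^b × a^c = a^(b+c). The actual value is 3^2 × 3^3 = 3^5 = 243, not 3^6 = 729.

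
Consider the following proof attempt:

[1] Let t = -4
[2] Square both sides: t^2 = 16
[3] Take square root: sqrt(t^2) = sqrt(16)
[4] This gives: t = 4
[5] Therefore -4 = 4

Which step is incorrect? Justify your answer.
Step 4: This gives: t = 4

Step 4 incorrectly states that sqrt(t^2) = t. The correct identity is sqrt(t^2) = |t|. Since t = -4 < 0, we have sqrt(t^2) = |-4| = 4, not t = -4.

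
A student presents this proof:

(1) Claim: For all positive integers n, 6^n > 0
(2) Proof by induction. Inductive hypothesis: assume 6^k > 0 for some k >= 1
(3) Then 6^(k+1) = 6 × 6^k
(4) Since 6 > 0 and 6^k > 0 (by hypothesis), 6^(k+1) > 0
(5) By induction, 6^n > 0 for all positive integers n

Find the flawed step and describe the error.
Step 5: By induction, 6^n > 0 for all positive integers n

Step 5 concludes the proof by induction, but no base case was ever established. A valid induction proof requires: (1) a base case proving 6^1 > 0, and (2) an inductive step showing IF 6^k > 0 THEN 6^(k+1) > 0. Steps 2-4 correctly establish the inductive step, but without the base case the conclusion in step 5 does not follow.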